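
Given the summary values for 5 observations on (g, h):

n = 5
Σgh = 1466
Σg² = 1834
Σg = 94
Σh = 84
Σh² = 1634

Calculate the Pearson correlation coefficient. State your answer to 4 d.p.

-0.9279

r = (nΣgh − ΣgΣh) / √[(nΣg² − (Σg)²)(nΣh² − (Σh)²)]
Numerator: 5×1466 − 94×84 = -566
Denominator: √[(9170 − 8836)(8170 − 7056)] = √[334 × 1114] = 609.9803
r = -566 / 609.9803 ≈ -0.9279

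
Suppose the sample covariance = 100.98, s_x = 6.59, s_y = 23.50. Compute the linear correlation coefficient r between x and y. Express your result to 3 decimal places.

r = Cov(x,y) / (s_x · s_y) = 100.98 / (6.59 × 23.50)
  = 100.98 / 154.8650 ≈ 0.652

0.652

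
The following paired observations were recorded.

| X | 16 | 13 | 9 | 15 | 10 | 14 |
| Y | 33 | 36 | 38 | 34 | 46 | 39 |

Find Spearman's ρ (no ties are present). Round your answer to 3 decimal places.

-0.714

Rank X: 6, 3, 1, 5, 2, 4
Rank Y: 1, 3, 4, 2, 6, 5
d = rank(X) − rank(Y): 5, 0, -3, 3, -4, -1; Σd² = 60
ρ = 1 − 6Σd² / [n(n²−1)] = 1 − 6×60 / (6×35) = 1 − 360/210 ≈ -0.714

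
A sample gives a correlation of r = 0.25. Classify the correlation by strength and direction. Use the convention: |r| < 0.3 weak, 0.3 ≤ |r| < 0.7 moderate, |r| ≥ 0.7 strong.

weak positive

r = 0.25 > 0 so the relationship is positive.
|r| = 0.25, which falls in the weak range.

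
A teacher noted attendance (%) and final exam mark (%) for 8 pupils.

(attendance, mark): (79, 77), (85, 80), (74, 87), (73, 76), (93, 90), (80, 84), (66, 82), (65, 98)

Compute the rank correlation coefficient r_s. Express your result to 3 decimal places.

-0.048

Rank attendance: 5, 7, 4, 3, 8, 6, 2, 1
Rank mark: 2, 3, 6, 1, 7, 5, 4, 8
d = rank(attendance) − rank(mark): 3, 4, -2, 2, 1, 1, -2, -7; Σd² = 88
ρ = 1 − 6Σd² / [n(n²−1)] = 1 − 6×88 / (8×63) = 1 − 528/504 ≈ -0.048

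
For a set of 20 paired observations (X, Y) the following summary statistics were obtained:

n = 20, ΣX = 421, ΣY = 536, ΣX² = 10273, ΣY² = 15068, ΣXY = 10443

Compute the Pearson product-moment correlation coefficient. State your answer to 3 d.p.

r = (nΣXY − ΣXΣY) / √[(nΣX² − (ΣX)²)(nΣY² − (ΣY)²)]
Numerator: 20×10443 − 421×536 = -16796
Denominator: √[(205460 − 177241)(301360 − 287296)] = √[28219 × 14064] = 19921.6469
r = -16796 / 19921.6469 ≈ -0.843

-0.843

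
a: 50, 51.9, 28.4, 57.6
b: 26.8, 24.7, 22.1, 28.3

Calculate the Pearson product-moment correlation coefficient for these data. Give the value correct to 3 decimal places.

n = 4, Σa = 187.9, Σb = 101.9, Σa² = 9317.93, Σb² = 2617.63, Σab = 4879.65
nΣab − ΣaΣb = 19518.6 − 19147.01 = 371.59
nΣa² − (Σa)² = 37271.72 − 35306.41 = 1965.31; nΣb² − (Σb)² = 10470.52 − 10383.61 = 86.91
r = 371.59 / √(1965.31 × 86.91) = 371.59 / 413.2857 ≈ 0.899

0.899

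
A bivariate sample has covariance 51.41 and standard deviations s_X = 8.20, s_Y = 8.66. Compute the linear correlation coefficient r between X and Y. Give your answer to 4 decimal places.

r = Cov(X,Y) / (s_X · s_Y) = 51.41 / (8.20 × 8.66)
  = 51.41 / 71.0120 ≈ 0.7240

0.7240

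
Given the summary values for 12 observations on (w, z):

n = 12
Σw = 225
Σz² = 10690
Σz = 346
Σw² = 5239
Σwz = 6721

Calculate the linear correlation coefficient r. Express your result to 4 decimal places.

r = (nΣwz − ΣwΣz) / √[(nΣw² − (Σw)²)(nΣz² − (Σz)²)]
Numerator: 12×6721 − 225×346 = 2802
Denominator: √[(62868 − 50625)(128280 − 119716)] = √[12243 × 8564] = 10239.5826
r = 2802 / 10239.5826 ≈ 0.2736

0.2736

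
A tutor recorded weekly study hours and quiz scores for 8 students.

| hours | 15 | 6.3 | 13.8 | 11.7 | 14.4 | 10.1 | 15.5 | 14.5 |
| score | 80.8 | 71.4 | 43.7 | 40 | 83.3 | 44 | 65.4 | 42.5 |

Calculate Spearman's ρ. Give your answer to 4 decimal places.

Rank hours: 7, 1, 4, 3, 5, 2, 8, 6
Rank score: 7, 6, 3, 1, 8, 4, 5, 2
d = rank(hours) − rank(score): 0, -5, 1, 2, -3, -2, 3, 4; Σd² = 68
ρ = 1 − 6Σd² / [n(n²−1)] = 1 − 6×68 / (8×63) = 1 − 408/504 ≈ 0.1905

0.1905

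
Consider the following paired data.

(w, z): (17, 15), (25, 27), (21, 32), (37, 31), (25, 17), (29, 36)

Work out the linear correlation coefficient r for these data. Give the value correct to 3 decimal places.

n = 6, Σw = 154, Σz = 158, Σw² = 4190, Σz² = 4524, Σwz = 4218
nΣwz − ΣwΣz = 25308 − 24332 = 976
nΣw² − (Σw)² = 25140 − 23716 = 1424; nΣz² − (Σz)² = 27144 − 24964 = 2180
r = 976 / √(1424 × 2180) = 976 / 1761.9081 ≈ 0.554

0.554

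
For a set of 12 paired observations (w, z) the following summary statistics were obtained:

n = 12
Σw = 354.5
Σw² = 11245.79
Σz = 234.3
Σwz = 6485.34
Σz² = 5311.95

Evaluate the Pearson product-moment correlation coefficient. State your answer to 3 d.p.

-0.578

r = (nΣwz − ΣwΣz) / √[(nΣw² − (Σw)²)(nΣz² − (Σz)²)]
Numerator: 12×6485.34 − 354.5×234.3 = -5235.27
Denominator: √[(134949.48 − 125670.25)(63743.4 − 54896.49)] = √[9279.23 × 8846.91] = 9060.4919
r = -5235.27 / 9060.4919 ≈ -0.578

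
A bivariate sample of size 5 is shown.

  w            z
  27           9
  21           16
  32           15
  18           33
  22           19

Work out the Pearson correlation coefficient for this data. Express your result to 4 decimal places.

-0.6942

n = 5, Σw = 120, Σz = 92, Σw² = 3002, Σz² = 2012, Σwz = 2071
nΣwz − ΣwΣz = 10355 − 11040 = -685
nΣw² − (Σw)² = 15010 − 14400 = 610; nΣz² − (Σz)² = 10060 − 8464 = 1596
r = -685 / √(610 × 1596) = -685 / 986.6914 ≈ -0.6942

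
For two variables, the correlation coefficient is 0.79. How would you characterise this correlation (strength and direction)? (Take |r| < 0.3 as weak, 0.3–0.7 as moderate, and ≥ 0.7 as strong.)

strong positive

r = 0.79 > 0 so the relationship is positive.
|r| = 0.79, which falls in the strong range.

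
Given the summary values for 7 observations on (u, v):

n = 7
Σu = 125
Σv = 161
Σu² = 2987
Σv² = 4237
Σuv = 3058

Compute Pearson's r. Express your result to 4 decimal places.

0.2882

r = (nΣuv − ΣuΣv) / √[(nΣu² − (Σu)²)(nΣv² − (Σv)²)]
Numerator: 7×3058 − 125×161 = 1281
Denominator: √[(20909 − 15625)(29659 − 25921)] = √[5284 × 3738] = 4444.2763
r = 1281 / 4444.2763 ≈ 0.2882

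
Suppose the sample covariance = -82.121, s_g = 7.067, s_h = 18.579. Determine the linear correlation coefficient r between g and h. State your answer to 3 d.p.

-0.625

r = Cov(g,h) / (s_g · s_h) = -82.121 / (7.067 × 18.579)
  = -82.121 / 131.2978 ≈ -0.625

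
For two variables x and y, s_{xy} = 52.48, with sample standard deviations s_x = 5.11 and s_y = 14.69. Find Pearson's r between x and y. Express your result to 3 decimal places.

r = Cov(x,y) / (s_x · s_y) = 52.48 / (5.11 × 14.69)
  = 52.48 / 75.0659 ≈ 0.699

0.699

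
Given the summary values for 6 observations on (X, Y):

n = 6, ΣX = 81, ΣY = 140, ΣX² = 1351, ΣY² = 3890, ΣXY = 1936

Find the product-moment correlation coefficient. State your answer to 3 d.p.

0.115

r = (nΣXY − ΣXΣY) / √[(nΣX² − (ΣX)²)(nΣY² − (ΣY)²)]
Numerator: 6×1936 − 81×140 = 276
Denominator: √[(8106 − 6561)(23340 − 19600)] = √[1545 × 3740] = 2403.8095
r = 276 / 2403.8095 ≈ 0.115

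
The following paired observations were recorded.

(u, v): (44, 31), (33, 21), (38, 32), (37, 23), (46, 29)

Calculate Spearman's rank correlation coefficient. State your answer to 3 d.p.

Rank u: 4, 1, 3, 2, 5
Rank v: 4, 1, 5, 2, 3
d = rank(u) − rank(v): 0, 0, -2, 0, 2; Σd² = 8
ρ = 1 − 6Σd² / [n(n²−1)] = 1 − 6×8 / (5×24) = 1 − 48/120 ≈ 0.600

0.600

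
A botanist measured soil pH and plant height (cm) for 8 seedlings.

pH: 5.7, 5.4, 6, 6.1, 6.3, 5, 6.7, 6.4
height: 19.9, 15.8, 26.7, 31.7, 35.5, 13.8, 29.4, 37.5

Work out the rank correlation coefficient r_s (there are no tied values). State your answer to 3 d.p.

0.857

Rank pH: 3, 2, 4, 5, 6, 1, 8, 7
Rank height: 3, 2, 4, 6, 7, 1, 5, 8
d = rank(pH) − rank(height): 0, 0, 0, -1, -1, 0, 3, -1; Σd² = 12
ρ = 1 − 6Σd² / [n(n²−1)] = 1 − 6×12 / (8×63) = 1 − 72/504 ≈ 0.857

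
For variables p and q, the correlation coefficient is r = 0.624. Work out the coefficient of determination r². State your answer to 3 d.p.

r² = (0.624)² = 0.389

0.389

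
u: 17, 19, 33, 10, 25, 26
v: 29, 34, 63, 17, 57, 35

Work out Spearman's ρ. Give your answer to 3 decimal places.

Rank u: 2, 3, 6, 1, 4, 5
Rank v: 2, 3, 6, 1, 5, 4
d = rank(u) − rank(v): 0, 0, 0, 0, -1, 1; Σd² = 2
ρ = 1 − 6Σd² / [n(n²−1)] = 1 − 6×2 / (6×35) = 1 − 12/210 ≈ 0.943

0.943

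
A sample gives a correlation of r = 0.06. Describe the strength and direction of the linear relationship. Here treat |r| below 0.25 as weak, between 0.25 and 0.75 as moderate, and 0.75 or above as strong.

weak positive

r = 0.06 > 0 so the relationship is positive.
|r| = 0.06, which falls in the weak range.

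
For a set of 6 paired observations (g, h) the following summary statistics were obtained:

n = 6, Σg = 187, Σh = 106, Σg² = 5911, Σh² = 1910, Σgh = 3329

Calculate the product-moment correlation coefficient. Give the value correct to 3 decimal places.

r = (nΣgh − ΣgΣh) / √[(nΣg² − (Σg)²)(nΣh² − (Σh)²)]
Numerator: 6×3329 − 187×106 = 152
Denominator: √[(35466 − 34969)(11460 − 11236)] = √[497 × 224] = 333.6585
r = 152 / 333.6585 ≈ 0.456

0.456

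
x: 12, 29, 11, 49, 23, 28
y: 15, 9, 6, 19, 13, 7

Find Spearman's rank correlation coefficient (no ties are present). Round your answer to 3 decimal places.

Rank x: 2, 5, 1, 6, 3, 4
Rank y: 5, 3, 1, 6, 4, 2
d = rank(x) − rank(y): -3, 2, 0, 0, -1, 2; Σd² = 18
ρ = 1 − 6Σd² / [n(n²−1)] = 1 − 6×18 / (6×35) = 1 − 108/210 ≈ 0.486

0.486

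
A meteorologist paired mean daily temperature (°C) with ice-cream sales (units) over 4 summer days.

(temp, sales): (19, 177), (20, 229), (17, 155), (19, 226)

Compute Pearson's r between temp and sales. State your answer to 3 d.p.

n = 4, Σx = 75, Σy = 787, Σx² = 1411, Σy² = 158871, Σxy = 14872
nΣxy − ΣxΣy = 59488 − 59025 = 463
nΣx² − (Σx)² = 5644 − 5625 = 19; nΣy² − (Σy)² = 635484 − 619369 = 16115
r = 463 / √(19 × 16115) = 463 / 553.3399 ≈ 0.837

0.837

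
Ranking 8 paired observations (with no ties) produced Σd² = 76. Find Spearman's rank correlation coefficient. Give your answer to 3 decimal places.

ρ = 1 − 6Σd² / [n(n²−1)] = 1 − 6×76 / (8×63)
  = 1 − 456/504 = 1 − 0.9048 ≈ 0.095

0.095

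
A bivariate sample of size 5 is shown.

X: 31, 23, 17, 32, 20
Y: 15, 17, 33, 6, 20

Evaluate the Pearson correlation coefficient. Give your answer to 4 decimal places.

n = 5, ΣX = 123, ΣY = 91, ΣX² = 3203, ΣY² = 2039, ΣXY = 2009
nΣXY − ΣXΣY = 10045 − 11193 = -1148
nΣX² − (ΣX)² = 16015 − 15129 = 886; nΣY² − (ΣY)² = 10195 − 8281 = 1914
r = -1148 / √(886 × 1914) = -1148 / 1302.2304 ≈ -0.8816

-0.8816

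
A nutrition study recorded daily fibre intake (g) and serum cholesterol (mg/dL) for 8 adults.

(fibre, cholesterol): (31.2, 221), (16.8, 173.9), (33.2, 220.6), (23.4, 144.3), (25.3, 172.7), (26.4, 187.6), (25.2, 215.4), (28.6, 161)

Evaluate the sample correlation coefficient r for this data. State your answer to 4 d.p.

n = 8, Σx = 210.1, Σy = 1496.5, Σx² = 5695.53, Σy² = 285906.27, Σxy = 39871.89
nΣxy − ΣxΣy = 318975.12 − 314414.65 = 4560.47
nΣx² − (Σx)² = 45564.24 − 44142.01 = 1422.23; nΣy² − (Σy)² = 2287250.16 − 2239512.25 = 47737.91
r = 4560.47 / √(1422.23 × 47737.91) = 4560.47 / 8239.7990 ≈ 0.5535

0.5535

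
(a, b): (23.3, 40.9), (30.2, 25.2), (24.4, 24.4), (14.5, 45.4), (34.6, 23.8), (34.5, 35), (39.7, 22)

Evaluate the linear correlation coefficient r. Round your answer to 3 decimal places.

n = 7, Σa = 201.2, Σb = 216.7, Σa² = 6224.04, Σb² = 7239.81, Σab = 5872.05
nΣab − ΣaΣb = 41104.35 − 43600.04 = -2495.69
nΣa² − (Σa)² = 43568.28 − 40481.44 = 3086.84; nΣb² − (Σb)² = 50678.67 − 46958.89 = 3719.78
r = -2495.69 / √(3086.84 × 3719.78) = -2495.69 / 3388.5640 ≈ -0.737

-0.737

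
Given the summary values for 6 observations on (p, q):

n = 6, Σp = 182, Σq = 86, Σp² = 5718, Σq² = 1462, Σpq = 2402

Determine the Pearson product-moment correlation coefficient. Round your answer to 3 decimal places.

-0.971

r = (nΣpq − ΣpΣq) / √[(nΣp² − (Σp)²)(nΣq² − (Σq)²)]
Numerator: 6×2402 − 182×86 = -1240
Denominator: √[(34308 − 33124)(8772 − 7396)] = √[1184 × 1376] = 1276.3949
r = -1240 / 1276.3949 ≈ -0.971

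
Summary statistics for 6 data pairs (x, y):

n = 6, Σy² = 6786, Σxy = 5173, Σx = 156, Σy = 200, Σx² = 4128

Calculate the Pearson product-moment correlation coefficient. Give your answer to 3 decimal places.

r = (nΣxy − ΣxΣy) / √[(nΣx² − (Σx)²)(nΣy² − (Σy)²)]
Numerator: 6×5173 − 156×200 = -162
Denominator: √[(24768 − 24336)(40716 − 40000)] = √[432 × 716] = 556.1583
r = -162 / 556.1583 ≈ -0.291

-0.291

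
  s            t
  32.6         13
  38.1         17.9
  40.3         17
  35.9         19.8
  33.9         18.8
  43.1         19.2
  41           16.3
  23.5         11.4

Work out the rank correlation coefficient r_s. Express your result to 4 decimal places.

0.4524

Rank s: 2, 5, 6, 4, 3, 8, 7, 1
Rank t: 2, 5, 4, 8, 6, 7, 3, 1
d = rank(s) − rank(t): 0, 0, 2, -4, -3, 1, 4, 0; Σd² = 46
ρ = 1 − 6Σd² / [n(n²−1)] = 1 − 6×46 / (8×63) = 1 − 276/504 ≈ 0.4524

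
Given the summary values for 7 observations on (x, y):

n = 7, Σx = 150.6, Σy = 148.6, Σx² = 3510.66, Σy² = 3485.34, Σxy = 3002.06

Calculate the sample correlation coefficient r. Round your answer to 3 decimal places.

r = (nΣxy − ΣxΣy) / √[(nΣx² − (Σx)²)(nΣy² − (Σy)²)]
Numerator: 7×3002.06 − 150.6×148.6 = -1364.74
Denominator: √[(24574.62 − 22680.36)(24397.38 − 22081.96)] = √[1894.26 × 2315.42] = 2094.2797
r = -1364.74 / 2094.2797 ≈ -0.652

-0.652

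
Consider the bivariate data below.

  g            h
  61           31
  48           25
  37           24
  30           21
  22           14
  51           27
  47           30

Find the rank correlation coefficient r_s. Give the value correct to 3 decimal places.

0.893

Rank g: 7, 5, 3, 2, 1, 6, 4
Rank h: 7, 4, 3, 2, 1, 5, 6
d = rank(g) − rank(h): 0, 1, 0, 0, 0, 1, -2; Σd² = 6
ρ = 1 − 6Σd² / [n(n²−1)] = 1 − 6×6 / (7×48) = 1 − 36/336 ≈ 0.893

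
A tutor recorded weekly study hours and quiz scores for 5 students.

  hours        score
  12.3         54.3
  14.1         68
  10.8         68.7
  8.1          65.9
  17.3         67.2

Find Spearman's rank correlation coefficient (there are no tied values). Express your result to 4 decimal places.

Rank hours: 3, 4, 2, 1, 5
Rank score: 1, 4, 5, 2, 3
d = rank(hours) − rank(score): 2, 0, -3, -1, 2; Σd² = 18
ρ = 1 − 6Σd² / [n(n²−1)] = 1 − 6×18 / (5×24) = 1 − 108/120 ≈ 0.1000

0.1000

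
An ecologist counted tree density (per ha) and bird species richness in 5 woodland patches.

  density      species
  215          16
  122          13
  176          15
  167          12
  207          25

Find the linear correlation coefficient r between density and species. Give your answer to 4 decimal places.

0.6223

n = 5, Σx = 887, Σy = 81, Σx² = 162823, Σy² = 1419, Σxy = 14845
nΣxy − ΣxΣy = 74225 − 71847 = 2378
nΣx² − (Σx)² = 814115 − 786769 = 27346; nΣy² − (Σy)² = 7095 − 6561 = 534
r = 2378 / √(27346 × 534) = 2378 / 3821.3563 ≈ 0.6223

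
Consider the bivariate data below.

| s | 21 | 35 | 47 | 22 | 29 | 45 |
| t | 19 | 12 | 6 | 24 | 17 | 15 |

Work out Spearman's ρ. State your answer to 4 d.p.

-0.8857

Rank s: 1, 4, 6, 2, 3, 5
Rank t: 5, 2, 1, 6, 4, 3
d = rank(s) − rank(t): -4, 2, 5, -4, -1, 2; Σd² = 66
ρ = 1 − 6Σd² / [n(n²−1)] = 1 − 6×66 / (6×35) = 1 − 396/210 ≈ -0.8857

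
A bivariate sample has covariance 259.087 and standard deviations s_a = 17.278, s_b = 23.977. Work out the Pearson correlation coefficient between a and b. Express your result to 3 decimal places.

r = Cov(a,b) / (s_a · s_b) = 259.087 / (17.278 × 23.977)
  = 259.087 / 414.2746 ≈ 0.625

0.625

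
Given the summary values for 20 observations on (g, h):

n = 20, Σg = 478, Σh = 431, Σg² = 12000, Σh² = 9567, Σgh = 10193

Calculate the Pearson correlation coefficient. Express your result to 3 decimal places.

r = (nΣgh − ΣgΣh) / √[(nΣg² − (Σg)²)(nΣh² − (Σh)²)]
Numerator: 20×10193 − 478×431 = -2158
Denominator: √[(240000 − 228484)(191340 − 185761)] = √[11516 × 5579] = 8015.4703
r = -2158 / 8015.4703 ≈ -0.269

-0.269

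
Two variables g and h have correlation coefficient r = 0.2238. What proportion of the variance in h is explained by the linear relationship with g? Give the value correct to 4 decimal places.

0.0501

r² = (0.2238)² = 0.0501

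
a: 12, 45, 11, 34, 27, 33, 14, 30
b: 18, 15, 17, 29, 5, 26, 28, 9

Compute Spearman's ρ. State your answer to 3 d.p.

0.071

Rank a: 2, 8, 1, 7, 4, 6, 3, 5
Rank b: 5, 3, 4, 8, 1, 6, 7, 2
d = rank(a) − rank(b): -3, 5, -3, -1, 3, 0, -4, 3; Σd² = 78
ρ = 1 − 6Σd² / [n(n²−1)] = 1 − 6×78 / (8×63) = 1 − 468/504 ≈ 0.071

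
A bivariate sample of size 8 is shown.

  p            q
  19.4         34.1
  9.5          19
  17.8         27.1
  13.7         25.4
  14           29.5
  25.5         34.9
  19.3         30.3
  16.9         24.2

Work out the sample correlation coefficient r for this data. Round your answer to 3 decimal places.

0.847

n = 8, Σp = 136.1, Σq = 224.5, Σp² = 2475.49, Σq² = 6495.37, Σpq = 3969.12
nΣpq − ΣpΣq = 31752.96 − 30554.45 = 1198.51
nΣp² − (Σp)² = 19803.92 − 18523.21 = 1280.71; nΣq² − (Σq)² = 51962.96 − 50400.25 = 1562.71
r = 1198.51 / √(1280.71 × 1562.71) = 1198.51 / 1414.7008 ≈ 0.847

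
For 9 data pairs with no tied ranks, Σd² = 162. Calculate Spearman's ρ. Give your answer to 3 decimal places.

ρ = 1 − 6Σd² / [n(n²−1)] = 1 − 6×162 / (9×80)
  = 1 − 972/720 = 1 − 1.3500 ≈ -0.350

-0.350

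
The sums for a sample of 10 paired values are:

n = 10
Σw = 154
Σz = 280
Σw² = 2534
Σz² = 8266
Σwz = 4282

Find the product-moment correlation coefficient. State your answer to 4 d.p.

-0.1141

r = (nΣwz − ΣwΣz) / √[(nΣw² − (Σw)²)(nΣz² − (Σz)²)]
Numerator: 10×4282 − 154×280 = -300
Denominator: √[(25340 − 23716)(82660 − 78400)] = √[1624 × 4260] = 2630.2547
r = -300 / 2630.2547 ≈ -0.1141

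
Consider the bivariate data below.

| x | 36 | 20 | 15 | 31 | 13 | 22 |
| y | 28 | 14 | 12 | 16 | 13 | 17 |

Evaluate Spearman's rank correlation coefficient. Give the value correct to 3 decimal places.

0.886

Rank x: 6, 3, 2, 5, 1, 4
Rank y: 6, 3, 1, 4, 2, 5
d = rank(x) − rank(y): 0, 0, 1, 1, -1, -1; Σd² = 4
ρ = 1 − 6Σd² / [n(n²−1)] = 1 − 6×4 / (6×35) = 1 − 24/210 ≈ 0.886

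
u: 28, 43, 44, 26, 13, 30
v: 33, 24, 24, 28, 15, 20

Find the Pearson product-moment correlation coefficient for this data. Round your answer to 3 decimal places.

n = 6, Σu = 184, Σv = 144, Σu² = 6314, Σv² = 3650, Σuv = 4535
nΣuv − ΣuΣv = 27210 − 26496 = 714
nΣu² − (Σu)² = 37884 − 33856 = 4028; nΣv² − (Σv)² = 21900 − 20736 = 1164
r = 714 / √(4028 × 1164) = 714 / 2165.3157 ≈ 0.330

0.330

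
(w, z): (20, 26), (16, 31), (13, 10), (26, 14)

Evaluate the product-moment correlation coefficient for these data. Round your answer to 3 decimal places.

n = 4, Σw = 75, Σz = 81, Σw² = 1501, Σz² = 1933, Σwz = 1510
nΣwz − ΣwΣz = 6040 − 6075 = -35
nΣw² − (Σw)² = 6004 − 5625 = 379; nΣz² − (Σz)² = 7732 − 6561 = 1171
r = -35 / √(379 × 1171) = -35 / 666.1899 ≈ -0.053

-0.053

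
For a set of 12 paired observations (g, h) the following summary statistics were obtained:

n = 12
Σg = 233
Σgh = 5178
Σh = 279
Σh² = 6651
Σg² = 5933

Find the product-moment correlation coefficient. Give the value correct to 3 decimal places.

r = (nΣgh − ΣgΣh) / √[(nΣg² − (Σg)²)(nΣh² − (Σh)²)]
Numerator: 12×5178 − 233×279 = -2871
Denominator: √[(71196 − 54289)(79812 − 77841)] = √[16907 × 1971] = 5772.6681
r = -2871 / 5772.6681 ≈ -0.497

-0.497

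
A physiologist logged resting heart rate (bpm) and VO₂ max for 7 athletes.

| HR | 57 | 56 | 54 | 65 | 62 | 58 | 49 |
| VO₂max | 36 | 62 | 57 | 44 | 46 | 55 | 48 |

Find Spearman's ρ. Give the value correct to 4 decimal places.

-0.5000

Rank HR: 4, 3, 2, 7, 6, 5, 1
Rank VO₂max: 1, 7, 6, 2, 3, 5, 4
d = rank(HR) − rank(VO₂max): 3, -4, -4, 5, 3, 0, -3; Σd² = 84
ρ = 1 − 6Σd² / [n(n²−1)] = 1 − 6×84 / (7×48) = 1 − 504/336 ≈ -0.5000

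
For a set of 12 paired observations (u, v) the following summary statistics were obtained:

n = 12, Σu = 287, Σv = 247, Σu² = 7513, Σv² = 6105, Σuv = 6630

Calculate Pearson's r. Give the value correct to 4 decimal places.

0.8878

r = (nΣuv − ΣuΣv) / √[(nΣu² − (Σu)²)(nΣv² − (Σv)²)]
Numerator: 12×6630 − 287×247 = 8671
Denominator: √[(90156 − 82369)(73260 − 61009)] = √[7787 × 12251] = 9767.2175
r = 8671 / 9767.2175 ≈ 0.8878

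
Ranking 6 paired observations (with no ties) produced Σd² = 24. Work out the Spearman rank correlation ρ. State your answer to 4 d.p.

ρ = 1 − 6Σd² / [n(n²−1)] = 1 − 6×24 / (6×35)
  = 1 − 144/210 = 1 − 0.68571 ≈ 0.3143

0.3143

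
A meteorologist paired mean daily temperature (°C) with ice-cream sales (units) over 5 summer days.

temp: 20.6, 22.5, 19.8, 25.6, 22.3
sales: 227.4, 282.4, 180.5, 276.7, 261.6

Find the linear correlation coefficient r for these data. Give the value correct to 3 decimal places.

n = 5, Σx = 110.8, Σy = 1228.6, Σx² = 2475.3, Σy² = 309038.22, Σxy = 27529.54
nΣxy − ΣxΣy = 137647.7 − 136128.88 = 1518.82
nΣx² − (Σx)² = 12376.5 − 12276.64 = 99.86; nΣy² − (Σy)² = 1545191.1 − 1509457.96 = 35733.14
r = 1518.82 / √(99.86 × 35733.14) = 1518.82 / 1888.9974 ≈ 0.804

0.804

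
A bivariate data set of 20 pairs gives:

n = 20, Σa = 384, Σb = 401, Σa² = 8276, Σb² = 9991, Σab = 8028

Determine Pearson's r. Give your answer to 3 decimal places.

0.248

r = (nΣab − ΣaΣb) / √[(nΣa² − (Σa)²)(nΣb² − (Σb)²)]
Numerator: 20×8028 − 384×401 = 6576
Denominator: √[(165520 − 147456)(199820 − 160801)] = √[18064 × 39019] = 26548.8082
r = 6576 / 26548.8082 ≈ 0.248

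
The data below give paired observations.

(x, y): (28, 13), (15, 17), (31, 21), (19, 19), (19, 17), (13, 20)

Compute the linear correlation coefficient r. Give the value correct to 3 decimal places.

-0.148

n = 6, Σx = 125, Σy = 107, Σx² = 2861, Σy² = 1949, Σxy = 2214
nΣxy − ΣxΣy = 13284 − 13375 = -91
nΣx² − (Σx)² = 17166 − 15625 = 1541; nΣy² − (Σy)² = 11694 − 11449 = 245
r = -91 / √(1541 × 245) = -91 / 614.4469 ≈ -0.148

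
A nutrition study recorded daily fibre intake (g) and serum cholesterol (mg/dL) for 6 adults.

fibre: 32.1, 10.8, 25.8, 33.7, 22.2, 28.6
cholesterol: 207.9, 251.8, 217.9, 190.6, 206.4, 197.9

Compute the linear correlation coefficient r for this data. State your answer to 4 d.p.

-0.9026

n = 6, Σx = 153.2, Σy = 1272.5, Σx² = 4259.18, Σy² = 272199.79, Σxy = 31680.09
nΣxy − ΣxΣy = 190080.54 − 194947 = -4866.46
nΣx² − (Σx)² = 25555.08 − 23470.24 = 2084.84; nΣy² − (Σy)² = 1633198.74 − 1619256.25 = 13942.49
r = -4866.46 / √(2084.84 × 13942.49) = -4866.46 / 5391.4618 ≈ -0.9026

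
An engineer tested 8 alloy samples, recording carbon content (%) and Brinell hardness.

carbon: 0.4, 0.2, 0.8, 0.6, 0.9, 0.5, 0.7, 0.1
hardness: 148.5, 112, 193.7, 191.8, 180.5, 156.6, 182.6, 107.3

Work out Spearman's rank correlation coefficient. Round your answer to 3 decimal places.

Rank carbon: 3, 2, 7, 5, 8, 4, 6, 1
Rank hardness: 3, 2, 8, 7, 5, 4, 6, 1
d = rank(carbon) − rank(hardness): 0, 0, -1, -2, 3, 0, 0, 0; Σd² = 14
ρ = 1 − 6Σd² / [n(n²−1)] = 1 − 6×14 / (8×63) = 1 − 84/504 ≈ 0.833

0.833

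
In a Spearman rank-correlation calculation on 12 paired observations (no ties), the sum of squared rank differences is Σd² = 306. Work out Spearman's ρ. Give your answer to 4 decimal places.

-0.0699

ρ = 1 − 6Σd² / [n(n²−1)] = 1 − 6×306 / (12×143)
  = 1 − 1836/1716 = 1 − 1.06993 ≈ -0.0699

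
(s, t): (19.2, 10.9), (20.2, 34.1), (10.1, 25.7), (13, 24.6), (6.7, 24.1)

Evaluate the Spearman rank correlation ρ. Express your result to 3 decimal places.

0.300

Rank s: 4, 5, 2, 3, 1
Rank t: 1, 5, 4, 3, 2
d = rank(s) − rank(t): 3, 0, -2, 0, -1; Σd² = 14
ρ = 1 − 6Σd² / [n(n²−1)] = 1 − 6×14 / (5×24) = 1 − 84/120 ≈ 0.300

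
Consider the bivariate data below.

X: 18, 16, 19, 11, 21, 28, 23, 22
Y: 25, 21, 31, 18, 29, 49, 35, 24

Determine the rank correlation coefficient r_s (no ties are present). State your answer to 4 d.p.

Rank X: 3, 2, 4, 1, 5, 8, 7, 6
Rank Y: 4, 2, 6, 1, 5, 8, 7, 3
d = rank(X) − rank(Y): -1, 0, -2, 0, 0, 0, 0, 3; Σd² = 14
ρ = 1 − 6Σd² / [n(n²−1)] = 1 − 6×14 / (8×63) = 1 − 84/504 ≈ 0.8333

0.8333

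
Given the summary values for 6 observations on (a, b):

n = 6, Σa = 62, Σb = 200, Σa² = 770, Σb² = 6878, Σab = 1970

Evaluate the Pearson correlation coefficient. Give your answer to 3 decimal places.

-0.585

r = (nΣab − ΣaΣb) / √[(nΣa² − (Σa)²)(nΣb² − (Σb)²)]
Numerator: 6×1970 − 62×200 = -580
Denominator: √[(4620 − 3844)(41268 − 40000)] = √[776 × 1268] = 991.9516
r = -580 / 991.9516 ≈ -0.585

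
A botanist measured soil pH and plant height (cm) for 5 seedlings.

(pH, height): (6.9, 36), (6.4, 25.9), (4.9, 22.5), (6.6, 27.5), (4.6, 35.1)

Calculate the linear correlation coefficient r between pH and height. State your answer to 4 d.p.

0.1211

n = 5, Σx = 29.4, Σy = 147, Σx² = 177.3, Σy² = 4461.32, Σxy = 867.37
nΣxy − ΣxΣy = 4336.85 − 4321.8 = 15.05
nΣx² − (Σx)² = 886.5 − 864.36 = 22.14; nΣy² − (Σy)² = 22306.6 − 21609 = 697.6
r = 15.05 / √(22.14 × 697.6) = 15.05 / 124.2774 ≈ 0.1211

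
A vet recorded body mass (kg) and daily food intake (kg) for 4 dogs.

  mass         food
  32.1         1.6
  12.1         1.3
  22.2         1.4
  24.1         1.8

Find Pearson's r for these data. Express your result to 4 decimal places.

0.6466

n = 4, Σx = 90.5, Σy = 6.1, Σx² = 2250.47, Σy² = 9.45, Σxy = 141.55
nΣxy − ΣxΣy = 566.2 − 552.05 = 14.15
nΣx² − (Σx)² = 9001.88 − 8190.25 = 811.63; nΣy² − (Σy)² = 37.8 − 37.21 = 0.59
r = 14.15 / √(811.63 × 0.59) = 14.15 / 21.8829 ≈ 0.6466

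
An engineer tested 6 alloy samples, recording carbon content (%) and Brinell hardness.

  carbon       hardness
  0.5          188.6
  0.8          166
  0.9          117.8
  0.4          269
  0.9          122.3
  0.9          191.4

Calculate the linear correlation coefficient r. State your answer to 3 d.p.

-0.811

n = 6, Σx = 4.4, Σy = 1055.1, Σx² = 3.48, Σy² = 200955.05, Σxy = 723.05
nΣxy − ΣxΣy = 4338.3 − 4642.44 = -304.14
nΣx² − (Σx)² = 20.88 − 19.36 = 1.52; nΣy² − (Σy)² = 1205730.3 − 1113236.01 = 92494.29
r = -304.14 / √(1.52 × 92494.29) = -304.14 / 374.9551 ≈ -0.811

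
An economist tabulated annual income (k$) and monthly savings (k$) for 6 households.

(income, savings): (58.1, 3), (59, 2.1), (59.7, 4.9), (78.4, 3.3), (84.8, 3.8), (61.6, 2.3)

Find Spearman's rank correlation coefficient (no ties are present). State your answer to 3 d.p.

0.429

Rank income: 1, 2, 3, 5, 6, 4
Rank savings: 3, 1, 6, 4, 5, 2
d = rank(income) − rank(savings): -2, 1, -3, 1, 1, 2; Σd² = 20
ρ = 1 − 6Σd² / [n(n²−1)] = 1 − 6×20 / (6×35) = 1 − 120/210 ≈ 0.429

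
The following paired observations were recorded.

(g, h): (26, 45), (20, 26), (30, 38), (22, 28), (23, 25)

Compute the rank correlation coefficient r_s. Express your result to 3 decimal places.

0.600

Rank g: 4, 1, 5, 2, 3
Rank h: 5, 2, 4, 3, 1
d = rank(g) − rank(h): -1, -1, 1, -1, 2; Σd² = 8
ρ = 1 − 6Σd² / [n(n²−1)] = 1 − 6×8 / (5×24) = 1 − 48/120 ≈ 0.600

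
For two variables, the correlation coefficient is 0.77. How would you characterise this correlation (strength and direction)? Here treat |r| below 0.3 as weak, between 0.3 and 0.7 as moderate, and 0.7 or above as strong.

strong positive

r = 0.77 > 0 so the relationship is positive.
|r| = 0.77, which falls in the strong range.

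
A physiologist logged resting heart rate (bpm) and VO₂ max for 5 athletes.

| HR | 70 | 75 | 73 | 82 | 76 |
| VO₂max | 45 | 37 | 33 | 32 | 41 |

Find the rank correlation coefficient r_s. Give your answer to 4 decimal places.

-0.6000

Rank HR: 1, 3, 2, 5, 4
Rank VO₂max: 5, 3, 2, 1, 4
d = rank(HR) − rank(VO₂max): -4, 0, 0, 4, 0; Σd² = 32
ρ = 1 − 6Σd² / [n(n²−1)] = 1 − 6×32 / (5×24) = 1 − 192/120 ≈ -0.6000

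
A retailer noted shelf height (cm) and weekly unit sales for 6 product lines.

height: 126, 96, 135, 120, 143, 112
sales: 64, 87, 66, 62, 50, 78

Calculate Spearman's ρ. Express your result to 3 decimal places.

Rank height: 4, 1, 5, 3, 6, 2
Rank sales: 3, 6, 4, 2, 1, 5
d = rank(height) − rank(sales): 1, -5, 1, 1, 5, -3; Σd² = 62
ρ = 1 − 6Σd² / [n(n²−1)] = 1 − 6×62 / (6×35) = 1 − 372/210 ≈ -0.771

-0.771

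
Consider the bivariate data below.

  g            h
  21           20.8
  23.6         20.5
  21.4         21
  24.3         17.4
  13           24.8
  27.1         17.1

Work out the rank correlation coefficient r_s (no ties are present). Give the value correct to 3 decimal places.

Rank g: 2, 4, 3, 5, 1, 6
Rank h: 4, 3, 5, 2, 6, 1
d = rank(g) − rank(h): -2, 1, -2, 3, -5, 5; Σd² = 68
ρ = 1 − 6Σd² / [n(n²−1)] = 1 − 6×68 / (6×35) = 1 − 408/210 ≈ -0.943

-0.943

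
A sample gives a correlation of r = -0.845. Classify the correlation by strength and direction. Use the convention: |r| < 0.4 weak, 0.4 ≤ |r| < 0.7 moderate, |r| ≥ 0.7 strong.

r = -0.845 < 0 so the relationship is negative.
|r| = 0.845, which falls in the strong range.

strong negative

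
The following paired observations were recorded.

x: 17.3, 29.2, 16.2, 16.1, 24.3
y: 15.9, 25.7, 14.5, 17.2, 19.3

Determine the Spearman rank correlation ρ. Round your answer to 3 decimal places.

0.700

Rank x: 3, 5, 2, 1, 4
Rank y: 2, 5, 1, 3, 4
d = rank(x) − rank(y): 1, 0, 1, -2, 0; Σd² = 6
ρ = 1 − 6Σd² / [n(n²−1)] = 1 − 6×6 / (5×24) = 1 − 36/120 ≈ 0.700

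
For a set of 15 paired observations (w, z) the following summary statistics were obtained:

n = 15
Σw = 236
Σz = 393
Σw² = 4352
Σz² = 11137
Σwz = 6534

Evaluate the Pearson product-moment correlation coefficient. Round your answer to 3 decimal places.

0.479

r = (nΣwz − ΣwΣz) / √[(nΣw² − (Σw)²)(nΣz² − (Σz)²)]
Numerator: 15×6534 − 236×393 = 5262
Denominator: √[(65280 − 55696)(167055 − 154449)] = √[9584 × 12606] = 10991.6288
r = 5262 / 10991.6288 ≈ 0.479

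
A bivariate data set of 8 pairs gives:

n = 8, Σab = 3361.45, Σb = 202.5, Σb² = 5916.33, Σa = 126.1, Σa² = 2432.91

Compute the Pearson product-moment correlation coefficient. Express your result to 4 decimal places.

r = (nΣab − ΣaΣb) / √[(nΣa² − (Σa)²)(nΣb² − (Σb)²)]
Numerator: 8×3361.45 − 126.1×202.5 = 1356.35
Denominator: √[(19463.28 − 15901.21)(47330.64 − 41006.25)] = √[3562.07 × 6324.39] = 4746.3586
r = 1356.35 / 4746.3586 ≈ 0.2858

0.2858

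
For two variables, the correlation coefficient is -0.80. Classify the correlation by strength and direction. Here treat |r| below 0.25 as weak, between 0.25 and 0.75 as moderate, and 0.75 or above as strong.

r = -0.80 < 0 so the relationship is negative.
|r| = 0.80, which falls in the strong range.

strong negative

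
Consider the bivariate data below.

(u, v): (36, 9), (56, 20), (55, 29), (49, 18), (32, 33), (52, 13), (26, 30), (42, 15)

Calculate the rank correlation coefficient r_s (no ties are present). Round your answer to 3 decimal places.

-0.238

Rank u: 3, 8, 7, 5, 2, 6, 1, 4
Rank v: 1, 5, 6, 4, 8, 2, 7, 3
d = rank(u) − rank(v): 2, 3, 1, 1, -6, 4, -6, 1; Σd² = 104
ρ = 1 − 6Σd² / [n(n²−1)] = 1 − 6×104 / (8×63) = 1 − 624/504 ≈ -0.238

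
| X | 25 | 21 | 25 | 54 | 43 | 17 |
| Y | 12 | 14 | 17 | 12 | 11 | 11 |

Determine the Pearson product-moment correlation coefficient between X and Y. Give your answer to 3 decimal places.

-0.282

n = 6, ΣX = 185, ΣY = 77, ΣX² = 6745, ΣY² = 1015, ΣXY = 2327
nΣXY − ΣXΣY = 13962 − 14245 = -283
nΣX² − (ΣX)² = 40470 − 34225 = 6245; nΣY² − (ΣY)² = 6090 − 5929 = 161
r = -283 / √(6245 × 161) = -283 / 1002.7188 ≈ -0.282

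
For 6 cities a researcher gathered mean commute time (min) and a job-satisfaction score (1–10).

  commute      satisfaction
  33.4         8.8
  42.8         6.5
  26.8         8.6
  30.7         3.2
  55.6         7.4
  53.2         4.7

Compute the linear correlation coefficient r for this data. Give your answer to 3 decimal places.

n = 6, Σx = 242.5, Σy = 39.2, Σx² = 10529.73, Σy² = 280.74, Σxy = 1562.32
nΣxy − ΣxΣy = 9373.92 − 9506 = -132.08
nΣx² − (Σx)² = 63178.38 − 58806.25 = 4372.13; nΣy² − (Σy)² = 1684.44 − 1536.64 = 147.8
r = -132.08 / √(4372.13 × 147.8) = -132.08 / 803.8662 ≈ -0.164

-0.164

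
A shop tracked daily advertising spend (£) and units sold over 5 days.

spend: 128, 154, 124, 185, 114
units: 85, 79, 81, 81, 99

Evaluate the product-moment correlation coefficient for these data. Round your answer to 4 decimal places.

-0.6050

n = 5, Σx = 705, Σy = 425, Σx² = 102697, Σy² = 36389, Σxy = 59361
nΣxy − ΣxΣy = 296805 − 299625 = -2820
nΣx² − (Σx)² = 513485 − 497025 = 16460; nΣy² − (Σy)² = 181945 − 180625 = 1320
r = -2820 / √(16460 × 1320) = -2820 / 4661.2445 ≈ -0.6050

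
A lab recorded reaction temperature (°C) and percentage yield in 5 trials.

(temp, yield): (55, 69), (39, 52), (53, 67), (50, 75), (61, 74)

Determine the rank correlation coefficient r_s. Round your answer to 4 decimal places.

Rank temp: 4, 1, 3, 2, 5
Rank yield: 3, 1, 2, 5, 4
d = rank(temp) − rank(yield): 1, 0, 1, -3, 1; Σd² = 12
ρ = 1 − 6Σd² / [n(n²−1)] = 1 − 6×12 / (5×24) = 1 − 72/120 ≈ 0.4000

0.4000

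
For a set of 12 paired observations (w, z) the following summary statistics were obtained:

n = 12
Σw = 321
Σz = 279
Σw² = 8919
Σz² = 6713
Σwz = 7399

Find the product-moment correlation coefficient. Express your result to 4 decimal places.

-0.2343

r = (nΣwz − ΣwΣz) / √[(nΣw² − (Σw)²)(nΣz² − (Σz)²)]
Numerator: 12×7399 − 321×279 = -771
Denominator: √[(107028 − 103041)(80556 − 77841)] = √[3987 × 2715] = 3290.0919
r = -771 / 3290.0919 ≈ -0.2343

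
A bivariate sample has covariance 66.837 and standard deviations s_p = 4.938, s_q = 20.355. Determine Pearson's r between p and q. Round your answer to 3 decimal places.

r = Cov(p,q) / (s_p · s_q) = 66.837 / (4.938 × 20.355)
  = 66.837 / 100.5130 ≈ 0.665

0.665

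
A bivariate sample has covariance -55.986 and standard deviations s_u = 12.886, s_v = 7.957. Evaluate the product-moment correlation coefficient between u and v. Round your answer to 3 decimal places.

r = Cov(u,v) / (s_u · s_v) = -55.986 / (12.886 × 7.957)
  = -55.986 / 102.5339 ≈ -0.546

-0.546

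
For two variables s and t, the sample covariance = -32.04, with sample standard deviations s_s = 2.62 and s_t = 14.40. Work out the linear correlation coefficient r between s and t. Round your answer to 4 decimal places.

r = Cov(s,t) / (s_s · s_t) = -32.04 / (2.62 × 14.40)
  = -32.04 / 37.7280 ≈ -0.8492

-0.8492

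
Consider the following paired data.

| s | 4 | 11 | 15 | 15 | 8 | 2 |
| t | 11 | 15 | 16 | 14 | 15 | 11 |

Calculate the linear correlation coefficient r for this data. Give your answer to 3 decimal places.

n = 6, Σs = 55, Σt = 82, Σs² = 655, Σt² = 1144, Σst = 801
nΣst − ΣsΣt = 4806 − 4510 = 296
nΣs² − (Σs)² = 3930 − 3025 = 905; nΣt² − (Σt)² = 6864 − 6724 = 140
r = 296 / √(905 × 140) = 296 / 355.9494 ≈ 0.832

0.832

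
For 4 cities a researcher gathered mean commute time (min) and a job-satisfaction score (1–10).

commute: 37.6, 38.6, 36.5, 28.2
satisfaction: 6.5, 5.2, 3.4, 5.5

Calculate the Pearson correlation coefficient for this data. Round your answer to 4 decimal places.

-0.0712

n = 4, Σx = 140.9, Σy = 20.6, Σx² = 5031.21, Σy² = 111.1, Σxy = 724.32
nΣxy − ΣxΣy = 2897.28 − 2902.54 = -5.26
nΣx² − (Σx)² = 20124.84 − 19852.81 = 272.03; nΣy² − (Σy)² = 444.4 − 424.36 = 20.04
r = -5.26 / √(272.03 × 20.04) = -5.26 / 73.8341 ≈ -0.0712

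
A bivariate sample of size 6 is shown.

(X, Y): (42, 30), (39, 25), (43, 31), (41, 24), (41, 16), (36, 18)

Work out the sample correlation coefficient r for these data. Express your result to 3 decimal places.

0.629

n = 6, ΣX = 242, ΣY = 144, ΣX² = 9792, ΣY² = 3642, ΣXY = 5856
nΣXY − ΣXΣY = 35136 − 34848 = 288
nΣX² − (ΣX)² = 58752 − 58564 = 188; nΣY² − (ΣY)² = 21852 − 20736 = 1116
r = 288 / √(188 × 1116) = 288 / 458.0480 ≈ 0.629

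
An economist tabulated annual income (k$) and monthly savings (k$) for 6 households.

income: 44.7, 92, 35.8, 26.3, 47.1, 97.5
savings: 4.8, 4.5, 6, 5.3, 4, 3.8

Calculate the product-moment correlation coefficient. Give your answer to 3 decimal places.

-0.677

n = 6, Σx = 343.4, Σy = 28.4, Σx² = 24160.08, Σy² = 137.82, Σxy = 1541.65
nΣxy − ΣxΣy = 9249.9 − 9752.56 = -502.66
nΣx² − (Σx)² = 144960.48 − 117923.56 = 27036.92; nΣy² − (Σy)² = 826.92 − 806.56 = 20.36
r = -502.66 / √(27036.92 × 20.36) = -502.66 / 741.9378 ≈ -0.677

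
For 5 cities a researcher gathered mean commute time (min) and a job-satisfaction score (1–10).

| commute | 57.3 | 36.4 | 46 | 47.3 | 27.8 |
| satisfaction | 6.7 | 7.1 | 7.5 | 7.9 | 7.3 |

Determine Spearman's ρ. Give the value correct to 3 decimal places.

Rank commute: 5, 2, 3, 4, 1
Rank satisfaction: 1, 2, 4, 5, 3
d = rank(commute) − rank(satisfaction): 4, 0, -1, -1, -2; Σd² = 22
ρ = 1 − 6Σd² / [n(n²−1)] = 1 − 6×22 / (5×24) = 1 − 132/120 ≈ -0.100

-0.100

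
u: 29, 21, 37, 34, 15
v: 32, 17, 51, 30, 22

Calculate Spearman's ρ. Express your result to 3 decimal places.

0.800

Rank u: 3, 2, 5, 4, 1
Rank v: 4, 1, 5, 3, 2
d = rank(u) − rank(v): -1, 1, 0, 1, -1; Σd² = 4
ρ = 1 − 6Σd² / [n(n²−1)] = 1 − 6×4 / (5×24) = 1 − 24/120 ≈ 0.800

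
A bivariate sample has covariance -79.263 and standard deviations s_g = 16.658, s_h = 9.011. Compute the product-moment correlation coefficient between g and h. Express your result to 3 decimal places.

-0.528

r = Cov(g,h) / (s_g · s_h) = -79.263 / (16.658 × 9.011)
  = -79.263 / 150.1052 ≈ -0.528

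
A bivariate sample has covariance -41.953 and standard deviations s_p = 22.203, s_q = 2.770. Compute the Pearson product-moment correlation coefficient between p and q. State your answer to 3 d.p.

r = Cov(p,q) / (s_p · s_q) = -41.953 / (22.203 × 2.770)
  = -41.953 / 61.5023 ≈ -0.682

-0.682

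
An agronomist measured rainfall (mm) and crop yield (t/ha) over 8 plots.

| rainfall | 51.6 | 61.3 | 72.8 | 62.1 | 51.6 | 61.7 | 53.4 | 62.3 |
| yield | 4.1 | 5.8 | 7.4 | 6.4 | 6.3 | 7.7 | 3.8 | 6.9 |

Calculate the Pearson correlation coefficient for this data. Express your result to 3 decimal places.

0.715

n = 8, Σx = 476.8, Σy = 48.4, Σx² = 28778.8, Σy² = 307.2, Σxy = 2936.22
nΣxy − ΣxΣy = 23489.76 − 23077.12 = 412.64
nΣx² − (Σx)² = 230230.4 − 227338.24 = 2892.16; nΣy² − (Σy)² = 2457.6 − 2342.56 = 115.04
r = 412.64 / √(2892.16 × 115.04) = 412.64 / 576.8137 ≈ 0.715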